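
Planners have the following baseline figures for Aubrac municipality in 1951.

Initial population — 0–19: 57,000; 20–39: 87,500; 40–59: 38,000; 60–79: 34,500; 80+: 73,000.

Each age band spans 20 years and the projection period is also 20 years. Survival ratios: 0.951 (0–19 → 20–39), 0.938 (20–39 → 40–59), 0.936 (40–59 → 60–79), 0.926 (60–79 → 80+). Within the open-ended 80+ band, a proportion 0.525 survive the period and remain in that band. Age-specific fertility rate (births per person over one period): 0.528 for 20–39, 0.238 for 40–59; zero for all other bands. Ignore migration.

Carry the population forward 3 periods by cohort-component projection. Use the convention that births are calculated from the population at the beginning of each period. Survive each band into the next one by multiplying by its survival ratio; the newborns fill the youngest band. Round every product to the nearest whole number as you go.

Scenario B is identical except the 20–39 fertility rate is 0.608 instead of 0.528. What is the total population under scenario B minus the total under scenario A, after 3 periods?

Numbering the groups 1..5 from youngest to oldest:
[period 1]
Births: 87500 * 0.528 = 46200 ; 38000 * 0.238 = 9044 → 55244
Group 2: 57000 * 0.951 = 54207
Group 3: 87500 * 0.938 = 82075
Group 4: 38000 * 0.936 = 35568
Group 5: 34500 * 0.926 + 73000 * 0.525 = 31947 + 38325 = 70272
Giving 55244 / 54207 / 82075 / 35568 / 70272.
[period 2]
Births: 54207 * 0.528 = 28621 ; 82075 * 0.238 = 19534 → 48155
Group 2: 55244 * 0.951 = 52537
Group 3: 54207 * 0.938 = 50846
Group 4: 82075 * 0.936 = 76822
Group 5: 35568 * 0.926 + 70272 * 0.525 = 32936 + 36893 = 69829
Giving 48155 / 52537 / 50846 / 76822 / 69829.
[period 3]
Births: 52537 * 0.528 = 27740 ; 50846 * 0.238 = 12101 → 39841
Group 2: 48155 * 0.951 = 45795
Group 3: 52537 * 0.938 = 49280
Group 4: 50846 * 0.936 = 47592
Group 5: 76822 * 0.926 + 69829 * 0.525 = 71137 + 36660 = 107797
Giving 39841 / 45795 / 49280 / 47592 / 107797.
Scenario A total after 3 periods: 290305
Scenario B projection —
[period 1]
Births: 87500 * 0.608 = 53200 ; 38000 * 0.238 = 9044 → 62244
Group 2: 57000 * 0.951 = 54207
Group 3: 87500 * 0.938 = 82075
Group 4: 38000 * 0.936 = 35568
Group 5: 34500 * 0.926 + 73000 * 0.525 = 31947 + 38325 = 70272
Giving 62244 / 54207 / 82075 / 35568 / 70272.
[period 2]
Births: 54207 * 0.608 = 32958 ; 82075 * 0.238 = 19534 → 52492
Group 2: 62244 * 0.951 = 59194
Group 3: 54207 * 0.938 = 50846
Group 4: 82075 * 0.936 = 76822
Group 5: 35568 * 0.926 + 70272 * 0.525 = 32936 + 36893 = 69829
Giving 52492 / 59194 / 50846 / 76822 / 69829.
[period 3]
Births: 59194 * 0.608 = 35990 ; 50846 * 0.238 = 12101 → 48091
Group 2: 52492 * 0.951 = 49920
Group 3: 59194 * 0.938 = 55524
Group 4: 50846 * 0.936 = 47592
Group 5: 76822 * 0.926 + 69829 * 0.525 = 71137 + 36660 = 107797
Giving 48091 / 49920 / 55524 / 47592 / 107797.
Scenario B total after 3 periods: 308924
Difference B − A = 308924 − 290305 = 18619

18619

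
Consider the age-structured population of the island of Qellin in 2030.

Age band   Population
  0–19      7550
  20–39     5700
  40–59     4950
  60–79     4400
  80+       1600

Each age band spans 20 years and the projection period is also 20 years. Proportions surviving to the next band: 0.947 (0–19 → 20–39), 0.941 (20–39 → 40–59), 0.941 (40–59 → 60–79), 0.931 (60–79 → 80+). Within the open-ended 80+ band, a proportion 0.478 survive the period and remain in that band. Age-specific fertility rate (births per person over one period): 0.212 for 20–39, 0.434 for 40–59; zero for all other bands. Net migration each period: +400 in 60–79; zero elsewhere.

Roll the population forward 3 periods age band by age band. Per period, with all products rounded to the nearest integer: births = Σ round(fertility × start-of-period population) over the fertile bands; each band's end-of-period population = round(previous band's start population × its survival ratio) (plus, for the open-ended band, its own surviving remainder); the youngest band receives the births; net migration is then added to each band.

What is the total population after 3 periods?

25389

Let band 1 be 0–19 through band 5 = 80+.
Period 1.
Births: 5700 * 0.212 = 1208 ; 4950 * 0.434 = 2148 — total 3356
Band 2: 7550 * 0.947 = 7150
Band 3: 5700 * 0.941 = 5364
Band 4: 4950 * 0.941 = 4658
Band 5: 4400 * 0.931 + 1600 * 0.478 = 4096 + 765 = 4861
Net migration: Band 4 + 400 → 5058
Population now: 0–19=3356, 20–39=7150, 40–59=5364, 60–79=5058, 80+=4861
Period 2.
Births: 7150 * 0.212 = 1516 ; 5364 * 0.434 = 2328 — total 3844
Band 2: 3356 * 0.947 = 3178
Band 3: 7150 * 0.941 = 6728
Band 4: 5364 * 0.941 = 5048
Band 5: 5058 * 0.931 + 4861 * 0.478 = 4709 + 2324 = 7033
Net migration: Band 4 + 400 → 5448
Population now: 0–19=3844, 20–39=3178, 40–59=6728, 60–79=5448, 80+=7033
Period 3.
Births: 3178 * 0.212 = 674 ; 6728 * 0.434 = 2920 — total 3594
Band 2: 3844 * 0.947 = 3640
Band 3: 3178 * 0.941 = 2990
Band 4: 6728 * 0.941 = 6331
Band 5: 5448 * 0.931 + 7033 * 0.478 = 5072 + 3362 = 8434
Net migration: Band 4 + 400 → 6731
Population now: 0–19=3594, 20–39=3640, 40–59=2990, 60–79=6731, 80+=8434
Total after period 3: 3594 + 3640 + 2990 + 6731 + 8434 = 25389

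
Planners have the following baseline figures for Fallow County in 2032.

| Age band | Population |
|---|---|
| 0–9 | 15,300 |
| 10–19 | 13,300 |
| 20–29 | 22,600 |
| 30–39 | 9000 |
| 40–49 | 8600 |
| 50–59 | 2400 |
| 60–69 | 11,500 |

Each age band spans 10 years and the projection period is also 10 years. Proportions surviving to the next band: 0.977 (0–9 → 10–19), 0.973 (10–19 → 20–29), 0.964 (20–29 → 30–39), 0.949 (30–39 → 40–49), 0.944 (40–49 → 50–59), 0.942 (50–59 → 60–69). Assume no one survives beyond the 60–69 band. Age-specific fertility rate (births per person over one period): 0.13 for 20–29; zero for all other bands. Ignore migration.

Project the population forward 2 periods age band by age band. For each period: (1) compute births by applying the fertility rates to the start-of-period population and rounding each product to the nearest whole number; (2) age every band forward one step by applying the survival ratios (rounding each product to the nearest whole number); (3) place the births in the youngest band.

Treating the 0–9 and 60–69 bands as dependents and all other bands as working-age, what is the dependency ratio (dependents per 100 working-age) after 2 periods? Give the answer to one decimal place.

Let group 1 be 0–9 through group 7 = 60–69.
After projecting period 1:
Births: 22600 * 0.13 = 2938
Group 2: 15300 * 0.977 = 14948
Group 3: 13300 * 0.973 = 12941
Group 4: 22600 * 0.964 = 21786
Group 5: 9000 * 0.949 = 8541
Group 6: 8600 * 0.944 = 8118
Group 7: 2400 * 0.942 = 2261
→ [2938, 14948, 12941, 21786, 8541, 8118, 2261]
After projecting period 2:
Births: 12941 * 0.13 = 1682
Group 2: 2938 * 0.977 = 2870
Group 3: 14948 * 0.973 = 14544
Group 4: 12941 * 0.964 = 12475
Group 5: 21786 * 0.949 = 20675
Group 6: 8541 * 0.944 = 8063
Group 7: 8118 * 0.942 = 7647
→ [1682, 2870, 14544, 12475, 20675, 8063, 7647]
Dependents (band 0–9 + band 60–69) = 1682 + 7647 = 9329; working-age = 58627; ratio = 9329/58627 × 100 = 15.9

15.9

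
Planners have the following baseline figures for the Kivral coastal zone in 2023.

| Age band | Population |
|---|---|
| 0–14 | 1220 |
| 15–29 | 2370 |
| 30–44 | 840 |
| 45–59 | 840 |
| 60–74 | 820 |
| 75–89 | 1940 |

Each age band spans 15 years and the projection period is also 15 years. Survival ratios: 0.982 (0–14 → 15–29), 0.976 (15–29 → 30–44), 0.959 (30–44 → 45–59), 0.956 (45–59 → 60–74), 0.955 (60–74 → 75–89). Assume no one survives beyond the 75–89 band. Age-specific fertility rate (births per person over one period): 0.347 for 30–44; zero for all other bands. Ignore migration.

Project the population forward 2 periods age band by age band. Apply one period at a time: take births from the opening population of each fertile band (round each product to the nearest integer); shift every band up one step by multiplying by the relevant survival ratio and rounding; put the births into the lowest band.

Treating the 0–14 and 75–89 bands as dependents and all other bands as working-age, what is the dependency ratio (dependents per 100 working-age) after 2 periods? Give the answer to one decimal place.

Let group 1 be 0–14 through group 6 = 75–89.
Period 1.
Births: 840 × 0.347 = 291
Group 2: 1220 × 0.982 = 1198
Group 3: 2370 × 0.976 = 2313
Group 4: 840 × 0.959 = 806
Group 5: 840 × 0.956 = 803
Group 6: 820 × 0.955 = 783
Giving 291 / 1198 / 2313 / 806 / 803 / 783.
Period 2.
Births: 2313 × 0.347 = 803
Group 2: 291 × 0.982 = 286
Group 3: 1198 × 0.976 = 1169
Group 4: 2313 × 0.959 = 2218
Group 5: 806 × 0.956 = 771
Group 6: 803 × 0.955 = 767
Giving 803 / 286 / 1169 / 2218 / 771 / 767.
Dependents (band 0–14 + band 75–89) = 803 + 767 = 1570; working-age = 4444; ratio = 1570/4444 × 100 = 35.3

35.3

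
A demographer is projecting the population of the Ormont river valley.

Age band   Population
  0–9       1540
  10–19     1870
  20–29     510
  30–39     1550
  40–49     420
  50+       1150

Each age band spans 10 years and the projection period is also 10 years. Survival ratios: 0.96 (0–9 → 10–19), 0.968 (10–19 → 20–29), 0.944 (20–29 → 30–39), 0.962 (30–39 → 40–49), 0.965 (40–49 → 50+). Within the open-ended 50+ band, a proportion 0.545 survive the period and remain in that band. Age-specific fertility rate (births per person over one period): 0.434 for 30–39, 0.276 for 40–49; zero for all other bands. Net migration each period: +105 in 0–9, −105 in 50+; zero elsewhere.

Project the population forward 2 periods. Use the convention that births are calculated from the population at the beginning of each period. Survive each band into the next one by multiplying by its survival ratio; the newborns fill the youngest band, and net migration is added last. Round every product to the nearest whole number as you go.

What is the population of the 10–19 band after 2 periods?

858

(Bands numbered youngest = 1 to oldest = 6.)
After projecting period 1:
Births: 1550 * 0.434 = 673, 420 * 0.276 = 116 — total 789
Band 2: 1540 * 0.96 = 1478
Band 3: 1870 * 0.968 = 1810
Band 4: 510 * 0.944 = 481
Band 5: 1550 * 0.962 = 1491
Band 6: 420 * 0.965 + 1150 * 0.545 = 405 + 627 = 1032
Net migration: Band 1 + 105 → 894; Band 6 − 105 → 927
Giving 894 / 1478 / 1810 / 481 / 1491 / 927.
After projecting period 2:
Births: 481 * 0.434 = 209, 1491 * 0.276 = 412 — total 621
Band 2: 894 * 0.96 = 858
Band 3: 1478 * 0.968 = 1431
Band 4: 1810 * 0.944 = 1709
Band 5: 481 * 0.962 = 463
Band 6: 1491 * 0.965 + 927 * 0.545 = 1439 + 505 = 1944
Net migration: Band 1 + 105 → 726; Band 6 − 105 → 1839
Giving 726 / 858 / 1431 / 1709 / 463 / 1839.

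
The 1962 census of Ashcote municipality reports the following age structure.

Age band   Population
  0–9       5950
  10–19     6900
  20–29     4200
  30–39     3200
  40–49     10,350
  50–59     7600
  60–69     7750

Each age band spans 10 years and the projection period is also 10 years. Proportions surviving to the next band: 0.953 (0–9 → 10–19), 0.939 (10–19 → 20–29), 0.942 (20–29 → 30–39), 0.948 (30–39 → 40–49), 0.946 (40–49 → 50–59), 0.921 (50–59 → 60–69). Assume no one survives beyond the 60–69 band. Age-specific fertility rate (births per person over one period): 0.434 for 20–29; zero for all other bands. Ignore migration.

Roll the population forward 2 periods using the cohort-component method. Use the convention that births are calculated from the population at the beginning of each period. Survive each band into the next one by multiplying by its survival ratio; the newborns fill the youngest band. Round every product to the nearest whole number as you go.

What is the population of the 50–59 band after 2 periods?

2870

Call the bands 1 to 7, youngest first.
— Period 1 —
Births: 4200 × 0.434 = 1823
Band 2: 5950 × 0.953 = 5670
Band 3: 6900 × 0.939 = 6479
Band 4: 4200 × 0.942 = 3956
Band 5: 3200 × 0.948 = 3034
Band 6: 10350 × 0.946 = 9791
Band 7: 7600 × 0.921 = 7000
Population now: 0–9=1823, 10–19=5670, 20–29=6479, 30–39=3956, 40–49=3034, 50–59=9791, 60–69=7000
— Period 2 —
Births: 6479 × 0.434 = 2812
Band 2: 1823 × 0.953 = 1737
Band 3: 5670 × 0.939 = 5324
Band 4: 6479 × 0.942 = 6103
Band 5: 3956 × 0.948 = 3750
Band 6: 3034 × 0.946 = 2870
Band 7: 9791 × 0.921 = 9018
Population now: 0–9=2812, 10–19=1737, 20–29=5324, 30–39=6103, 40–49=3750, 50–59=2870, 60–69=9018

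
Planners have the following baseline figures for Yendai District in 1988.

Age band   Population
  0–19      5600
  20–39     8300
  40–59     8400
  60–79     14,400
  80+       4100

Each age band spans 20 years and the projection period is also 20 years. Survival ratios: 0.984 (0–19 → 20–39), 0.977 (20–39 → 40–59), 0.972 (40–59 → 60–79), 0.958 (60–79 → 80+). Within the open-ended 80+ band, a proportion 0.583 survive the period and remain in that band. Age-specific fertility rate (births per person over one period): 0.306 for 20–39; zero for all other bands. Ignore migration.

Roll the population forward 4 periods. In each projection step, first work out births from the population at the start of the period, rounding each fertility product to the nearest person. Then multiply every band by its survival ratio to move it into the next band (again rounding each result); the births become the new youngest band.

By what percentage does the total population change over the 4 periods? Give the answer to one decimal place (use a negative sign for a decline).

Numbering the groups 1..5 from youngest to oldest:
Period 1.
Births: 8300 × 0.306 = 2540
Group 2: 5600 × 0.984 = 5510
Group 3: 8300 × 0.977 = 8109
Group 4: 8400 × 0.972 = 8165
Group 5: 14400 × 0.958 + 4100 × 0.583 = 13795 + 2390 = 16185
Population now: 0–19=2540, 20–39=5510, 40–59=8109, 60–79=8165, 80+=16185
Period 2.
Births: 5510 × 0.306 = 1686
Group 2: 2540 × 0.984 = 2499
Group 3: 5510 × 0.977 = 5383
Group 4: 8109 × 0.972 = 7882
Group 5: 8165 × 0.958 + 16185 × 0.583 = 7822 + 9436 = 17258
Population now: 0–19=1686, 20–39=2499, 40–59=5383, 60–79=7882, 80+=17258
Period 3.
Births: 2499 × 0.306 = 765
Group 2: 1686 × 0.984 = 1659
Group 3: 2499 × 0.977 = 2442
Group 4: 5383 × 0.972 = 5232
Group 5: 7882 × 0.958 + 17258 × 0.583 = 7551 + 10061 = 17612
Population now: 0–19=765, 20–39=1659, 40–59=2442, 60–79=5232, 80+=17612
Period 4.
Births: 1659 × 0.306 = 508
Group 2: 765 × 0.984 = 753
Group 3: 1659 × 0.977 = 1621
Group 4: 2442 × 0.972 = 2374
Group 5: 5232 × 0.958 + 17612 × 0.583 = 5012 + 10268 = 15280
Population now: 0–19=508, 20–39=753, 40–59=1621, 60–79=2374, 80+=15280
Total: 40800 → 20536; change = -20264; percentage change = -49.7%

-49.7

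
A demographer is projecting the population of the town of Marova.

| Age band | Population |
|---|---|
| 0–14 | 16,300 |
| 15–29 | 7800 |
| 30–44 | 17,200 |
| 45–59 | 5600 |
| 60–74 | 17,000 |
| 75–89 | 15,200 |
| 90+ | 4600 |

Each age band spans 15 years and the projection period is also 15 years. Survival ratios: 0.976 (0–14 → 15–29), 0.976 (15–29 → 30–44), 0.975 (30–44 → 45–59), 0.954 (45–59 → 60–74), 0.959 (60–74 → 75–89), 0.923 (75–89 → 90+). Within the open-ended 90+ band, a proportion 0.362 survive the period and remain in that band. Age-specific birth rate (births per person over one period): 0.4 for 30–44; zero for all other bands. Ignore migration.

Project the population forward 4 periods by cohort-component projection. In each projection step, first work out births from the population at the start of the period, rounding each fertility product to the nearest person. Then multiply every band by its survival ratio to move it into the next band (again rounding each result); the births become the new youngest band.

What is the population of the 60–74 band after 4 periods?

After projecting period 1:
Births: 17200 × 0.4 = 6880
15–29: 16300 × 0.976 = 15909
30–44: 7800 × 0.976 = 7613
45–59: 17200 × 0.975 = 16770
60–74: 5600 × 0.954 = 5342
75–89: 17000 × 0.959 = 16303
90+: 15200 × 0.923 + 4600 × 0.362 = 14030 + 1665 = 15695
→ [6880, 15909, 7613, 16770, 5342, 16303, 15695]
After projecting period 2:
Births: 7613 × 0.4 = 3045
15–29: 6880 × 0.976 = 6715
30–44: 15909 × 0.976 = 15527
45–59: 7613 × 0.975 = 7423
60–74: 16770 × 0.954 = 15999
75–89: 5342 × 0.959 = 5123
90+: 16303 × 0.923 + 15695 × 0.362 = 15048 + 5682 = 20730
→ [3045, 6715, 15527, 7423, 15999, 5123, 20730]
After projecting period 3:
Births: 15527 × 0.4 = 6211
15–29: 3045 × 0.976 = 2972
30–44: 6715 × 0.976 = 6554
45–59: 15527 × 0.975 = 15139
60–74: 7423 × 0.954 = 7082
75–89: 15999 × 0.959 = 15343
90+: 5123 × 0.923 + 20730 × 0.362 = 4729 + 7504 = 12233
→ [6211, 2972, 6554, 15139, 7082, 15343, 12233]
After projecting period 4:
Births: 6554 × 0.4 = 2622
15–29: 6211 × 0.976 = 6062
30–44: 2972 × 0.976 = 2901
45–59: 6554 × 0.975 = 6390
60–74: 15139 × 0.954 = 14443
75–89: 7082 × 0.959 = 6792
90+: 15343 × 0.923 + 12233 × 0.362 = 14162 + 4428 = 18590
→ [2622, 6062, 2901, 6390, 14443, 6792, 18590]

14443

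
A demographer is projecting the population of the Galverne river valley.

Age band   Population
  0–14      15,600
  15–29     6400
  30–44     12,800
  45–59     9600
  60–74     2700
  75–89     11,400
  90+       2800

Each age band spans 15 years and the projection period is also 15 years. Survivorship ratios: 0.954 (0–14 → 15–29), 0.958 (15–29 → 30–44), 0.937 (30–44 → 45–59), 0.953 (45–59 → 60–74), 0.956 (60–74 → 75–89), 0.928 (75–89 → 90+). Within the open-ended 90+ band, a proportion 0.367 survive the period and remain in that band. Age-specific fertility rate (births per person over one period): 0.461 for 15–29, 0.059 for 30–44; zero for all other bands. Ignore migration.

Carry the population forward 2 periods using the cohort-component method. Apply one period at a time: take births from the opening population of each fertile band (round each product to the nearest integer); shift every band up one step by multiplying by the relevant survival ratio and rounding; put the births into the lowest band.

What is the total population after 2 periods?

(Groups numbered youngest = 1 to oldest = 7.)
— Period 1 —
Births: 6400 × 0.461 = 2950, 12800 × 0.059 = 755 → total 3705
Group 2: 15600 × 0.954 = 14882
Group 3: 6400 × 0.958 = 6131
Group 4: 12800 × 0.937 = 11994
Group 5: 9600 × 0.953 = 9149
Group 6: 2700 × 0.956 = 2581
Group 7: 11400 × 0.928 + 2800 × 0.367 = 10579 + 1028 = 11607
End of period: [3705, 14882, 6131, 11994, 9149, 2581, 11607]
— Period 2 —
Births: 14882 × 0.461 = 6861, 6131 × 0.059 = 362 → total 7223
Group 2: 3705 × 0.954 = 3535
Group 3: 14882 × 0.958 = 14257
Group 4: 6131 × 0.937 = 5745
Group 5: 11994 × 0.953 = 11430
Group 6: 9149 × 0.956 = 8746
Group 7: 2581 × 0.928 + 11607 × 0.367 = 2395 + 4260 = 6655
End of period: [7223, 3535, 14257, 5745, 11430, 8746, 6655]
Total after period 2: 7223 + 3535 + 14257 + 5745 + 11430 + 8746 + 6655 = 57591

57591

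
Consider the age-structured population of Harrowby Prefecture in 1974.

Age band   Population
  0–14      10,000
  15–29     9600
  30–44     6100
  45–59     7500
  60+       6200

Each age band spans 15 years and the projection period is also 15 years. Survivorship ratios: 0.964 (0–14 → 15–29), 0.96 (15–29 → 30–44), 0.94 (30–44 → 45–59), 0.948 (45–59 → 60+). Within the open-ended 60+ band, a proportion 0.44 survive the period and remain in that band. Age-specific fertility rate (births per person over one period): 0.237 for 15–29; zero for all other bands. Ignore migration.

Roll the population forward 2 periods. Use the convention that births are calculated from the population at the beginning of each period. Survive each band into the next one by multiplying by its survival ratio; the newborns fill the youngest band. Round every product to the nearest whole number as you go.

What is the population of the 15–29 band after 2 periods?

2193

(Bands numbered youngest = 1 to oldest = 5.)
After projecting period 1:
Births: 9600 × 0.237 = 2275
Band 2: 10000 × 0.964 = 9640
Band 3: 9600 × 0.96 = 9216
Band 4: 6100 × 0.94 = 5734
Band 5: 7500 × 0.948 + 6200 × 0.44 = 7110 + 2728 = 9838
Giving 2275 / 9640 / 9216 / 5734 / 9838.
After projecting period 2:
Births: 9640 × 0.237 = 2285
Band 2: 2275 × 0.964 = 2193
Band 3: 9640 × 0.96 = 9254
Band 4: 9216 × 0.94 = 8663
Band 5: 5734 × 0.948 + 9838 × 0.44 = 5436 + 4329 = 9765
Giving 2285 / 2193 / 9254 / 8663 / 9765.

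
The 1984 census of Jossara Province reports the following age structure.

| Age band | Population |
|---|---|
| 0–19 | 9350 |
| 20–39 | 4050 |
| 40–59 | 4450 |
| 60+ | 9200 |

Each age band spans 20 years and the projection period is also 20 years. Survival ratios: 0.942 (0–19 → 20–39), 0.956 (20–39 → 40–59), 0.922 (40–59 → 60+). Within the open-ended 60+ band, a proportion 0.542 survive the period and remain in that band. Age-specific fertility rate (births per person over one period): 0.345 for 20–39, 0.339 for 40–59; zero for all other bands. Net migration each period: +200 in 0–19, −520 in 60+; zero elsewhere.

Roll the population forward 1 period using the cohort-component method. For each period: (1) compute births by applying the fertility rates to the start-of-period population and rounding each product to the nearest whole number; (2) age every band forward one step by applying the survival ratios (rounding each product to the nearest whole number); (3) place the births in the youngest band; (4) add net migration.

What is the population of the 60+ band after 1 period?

[period 1]
Births: 4050 × 0.345 = 1397  |  4450 × 0.339 = 1509 → total 2906
20–39: 9350 × 0.942 = 8808
40–59: 4050 × 0.956 = 3872
60+: 4450 × 0.922 + 9200 × 0.542 = 4103 + 4986 = 9089
Net migration: 0–19 + 200 → 3106; 60+ − 520 → 8569
Giving 3106 / 8808 / 3872 / 8569.

8569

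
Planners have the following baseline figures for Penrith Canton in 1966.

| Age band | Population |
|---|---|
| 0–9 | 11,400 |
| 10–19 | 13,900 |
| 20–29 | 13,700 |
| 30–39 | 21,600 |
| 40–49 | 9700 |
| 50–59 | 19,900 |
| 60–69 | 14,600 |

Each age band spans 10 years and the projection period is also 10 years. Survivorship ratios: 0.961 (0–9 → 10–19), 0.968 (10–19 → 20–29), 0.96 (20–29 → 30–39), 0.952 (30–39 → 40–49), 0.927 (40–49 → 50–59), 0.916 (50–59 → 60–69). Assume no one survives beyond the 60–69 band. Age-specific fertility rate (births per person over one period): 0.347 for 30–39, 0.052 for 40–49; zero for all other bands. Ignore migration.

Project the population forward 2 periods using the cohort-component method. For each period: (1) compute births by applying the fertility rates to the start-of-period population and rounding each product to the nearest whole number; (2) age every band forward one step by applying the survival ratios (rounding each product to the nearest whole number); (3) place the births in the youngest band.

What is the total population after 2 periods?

76661

Period 1:
Births: 21600 × 0.347 = 7495 ; 9700 × 0.052 = 504 ⇒ total 7999
10–19: 11400 × 0.961 = 10955
20–29: 13900 × 0.968 = 13455
30–39: 13700 × 0.96 = 13152
40–49: 21600 × 0.952 = 20563
50–59: 9700 × 0.927 = 8992
60–69: 19900 × 0.916 = 18228
End of period: [7999, 10955, 13455, 13152, 20563, 8992, 18228]
Period 2:
Births: 13152 × 0.347 = 4564 ; 20563 × 0.052 = 1069 ⇒ total 5633
10–19: 7999 × 0.961 = 7687
20–29: 10955 × 0.968 = 10604
30–39: 13455 × 0.96 = 12917
40–49: 13152 × 0.952 = 12521
50–59: 20563 × 0.927 = 19062
60–69: 8992 × 0.916 = 8237
End of period: [5633, 7687, 10604, 12917, 12521, 19062, 8237]
Total after period 2: 5633 + 7687 + 10604 + 12917 + 12521 + 19062 + 8237 = 76661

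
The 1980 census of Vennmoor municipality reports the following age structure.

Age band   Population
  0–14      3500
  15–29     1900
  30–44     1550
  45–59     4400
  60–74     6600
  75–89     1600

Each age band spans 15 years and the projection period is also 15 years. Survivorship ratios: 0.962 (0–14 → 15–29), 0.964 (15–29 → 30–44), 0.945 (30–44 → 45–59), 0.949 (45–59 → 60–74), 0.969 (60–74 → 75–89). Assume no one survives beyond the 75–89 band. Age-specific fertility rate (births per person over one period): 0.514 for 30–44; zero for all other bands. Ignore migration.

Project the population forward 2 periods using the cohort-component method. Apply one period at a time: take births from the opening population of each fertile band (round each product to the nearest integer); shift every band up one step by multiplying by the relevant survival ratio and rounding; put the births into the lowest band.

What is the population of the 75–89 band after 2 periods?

After projecting period 1:
Births: 1550 × 0.514 = 797
15–29: 3500 × 0.962 = 3367
30–44: 1900 × 0.964 = 1832
45–59: 1550 × 0.945 = 1465
60–74: 4400 × 0.949 = 4176
75–89: 6600 × 0.969 = 6395
Population now: 0–14=797, 15–29=3367, 30–44=1832, 45–59=1465, 60–74=4176, 75–89=6395
After projecting period 2:
Births: 1832 × 0.514 = 942
15–29: 797 × 0.962 = 767
30–44: 3367 × 0.964 = 3246
45–59: 1832 × 0.945 = 1731
60–74: 1465 × 0.949 = 1390
75–89: 4176 × 0.969 = 4047
Population now: 0–14=942, 15–29=767, 30–44=3246, 45–59=1731, 60–74=1390, 75–89=4047

4047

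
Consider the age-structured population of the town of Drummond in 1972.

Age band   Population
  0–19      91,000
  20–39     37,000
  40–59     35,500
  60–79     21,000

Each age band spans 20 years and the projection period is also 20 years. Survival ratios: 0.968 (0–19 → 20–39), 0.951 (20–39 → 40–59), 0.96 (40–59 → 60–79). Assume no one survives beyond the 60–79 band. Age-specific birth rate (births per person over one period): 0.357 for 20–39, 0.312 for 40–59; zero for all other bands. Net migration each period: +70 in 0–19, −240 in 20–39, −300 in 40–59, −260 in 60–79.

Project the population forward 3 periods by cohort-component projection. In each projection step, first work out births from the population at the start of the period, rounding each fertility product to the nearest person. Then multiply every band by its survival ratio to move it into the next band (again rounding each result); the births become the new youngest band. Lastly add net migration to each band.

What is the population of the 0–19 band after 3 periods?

34373

Call the groups 1 to 4, youngest first.
[period 1]
Births: 37000 * 0.357 = 13209 ; 35500 * 0.312 = 11076 → 24285
Group 2: 91000 * 0.968 = 88088
Group 3: 37000 * 0.951 = 35187
Group 4: 35500 * 0.96 = 34080
Net migration: Group 1 + 70 → 24355; Group 2 − 240 → 87848; Group 3 − 300 → 34887; Group 4 − 260 → 33820
Giving 24355 / 87848 / 34887 / 33820.
[period 2]
Births: 87848 * 0.357 = 31362 ; 34887 * 0.312 = 10885 → 42247
Group 2: 24355 * 0.968 = 23576
Group 3: 87848 * 0.951 = 83543
Group 4: 34887 * 0.96 = 33492
Net migration: Group 1 + 70 → 42317; Group 2 − 240 → 23336; Group 3 − 300 → 83243; Group 4 − 260 → 33232
Giving 42317 / 23336 / 83243 / 33232.
[period 3]
Births: 23336 * 0.357 = 8331 ; 83243 * 0.312 = 25972 → 34303
Group 2: 42317 * 0.968 = 40963
Group 3: 23336 * 0.951 = 22193
Group 4: 83243 * 0.96 = 79913
Net migration: Group 1 + 70 → 34373; Group 2 − 240 → 40723; Group 3 − 300 → 21893; Group 4 − 260 → 79653
Giving 34373 / 40723 / 21893 / 79653.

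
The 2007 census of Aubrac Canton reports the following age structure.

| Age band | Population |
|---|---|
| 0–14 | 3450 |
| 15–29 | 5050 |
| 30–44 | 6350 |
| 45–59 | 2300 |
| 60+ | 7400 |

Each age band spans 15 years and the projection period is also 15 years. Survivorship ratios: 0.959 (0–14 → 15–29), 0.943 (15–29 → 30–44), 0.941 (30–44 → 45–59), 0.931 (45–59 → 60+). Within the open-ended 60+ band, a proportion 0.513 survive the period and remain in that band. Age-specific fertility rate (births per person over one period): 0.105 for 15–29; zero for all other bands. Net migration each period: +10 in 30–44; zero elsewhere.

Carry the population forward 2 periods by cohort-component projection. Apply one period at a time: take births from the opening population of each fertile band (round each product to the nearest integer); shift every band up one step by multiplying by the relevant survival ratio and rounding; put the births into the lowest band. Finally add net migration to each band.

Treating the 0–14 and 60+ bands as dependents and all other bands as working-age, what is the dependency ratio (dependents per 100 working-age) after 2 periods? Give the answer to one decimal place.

— Period 1 —
Births: 5050 * 0.105 = 530
15–29: 3450 * 0.959 = 3309
30–44: 5050 * 0.943 = 4762
45–59: 6350 * 0.941 = 5975
60+: 2300 * 0.931 + 7400 * 0.513 = 2141 + 3796 = 5937
Net migration: 30–44 + 10 → 4772
Giving 530 / 3309 / 4772 / 5975 / 5937.
— Period 2 —
Births: 3309 * 0.105 = 347
15–29: 530 * 0.959 = 508
30–44: 3309 * 0.943 = 3120
45–59: 4772 * 0.941 = 4490
60+: 5975 * 0.931 + 5937 * 0.513 = 5563 + 3046 = 8609
Net migration: 30–44 + 10 → 3130
Giving 347 / 508 / 3130 / 4490 / 8609.
Dependents (band 0–14 + band 60+) = 347 + 8609 = 8956; working-age = 8128; ratio = 8956/8128 × 100 = 110.2

110.2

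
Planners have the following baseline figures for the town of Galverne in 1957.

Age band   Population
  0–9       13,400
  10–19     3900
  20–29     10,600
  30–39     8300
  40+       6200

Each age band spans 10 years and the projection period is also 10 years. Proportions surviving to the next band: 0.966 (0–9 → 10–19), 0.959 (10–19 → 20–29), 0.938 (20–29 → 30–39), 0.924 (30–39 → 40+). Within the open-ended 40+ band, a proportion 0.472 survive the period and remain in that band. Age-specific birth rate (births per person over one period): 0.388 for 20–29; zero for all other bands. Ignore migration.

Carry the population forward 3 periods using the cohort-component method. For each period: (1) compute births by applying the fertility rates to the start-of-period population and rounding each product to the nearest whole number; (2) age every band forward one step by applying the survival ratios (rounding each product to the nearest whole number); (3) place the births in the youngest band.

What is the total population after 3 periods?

31609

— Period 1 —
Births: 10600 × 0.388 = 4113
10–19: 13400 × 0.966 = 12944
20–29: 3900 × 0.959 = 3740
30–39: 10600 × 0.938 = 9943
40+: 8300 × 0.924 + 6200 × 0.472 = 7669 + 2926 = 10595
Population now: 0–9=4113, 10–19=12944, 20–29=3740, 30–39=9943, 40+=10595
— Period 2 —
Births: 3740 × 0.388 = 1451
10–19: 4113 × 0.966 = 3973
20–29: 12944 × 0.959 = 12413
30–39: 3740 × 0.938 = 3508
40+: 9943 × 0.924 + 10595 × 0.472 = 9187 + 5001 = 14188
Population now: 0–9=1451, 10–19=3973, 20–29=12413, 30–39=3508, 40+=14188
— Period 3 —
Births: 12413 × 0.388 = 4816
10–19: 1451 × 0.966 = 1402
20–29: 3973 × 0.959 = 3810
30–39: 12413 × 0.938 = 11643
40+: 3508 × 0.924 + 14188 × 0.472 = 3241 + 6697 = 9938
Population now: 0–9=4816, 10–19=1402, 20–29=3810, 30–39=11643, 40+=9938
Total after period 3: 4816 + 1402 + 3810 + 11643 + 9938 = 31609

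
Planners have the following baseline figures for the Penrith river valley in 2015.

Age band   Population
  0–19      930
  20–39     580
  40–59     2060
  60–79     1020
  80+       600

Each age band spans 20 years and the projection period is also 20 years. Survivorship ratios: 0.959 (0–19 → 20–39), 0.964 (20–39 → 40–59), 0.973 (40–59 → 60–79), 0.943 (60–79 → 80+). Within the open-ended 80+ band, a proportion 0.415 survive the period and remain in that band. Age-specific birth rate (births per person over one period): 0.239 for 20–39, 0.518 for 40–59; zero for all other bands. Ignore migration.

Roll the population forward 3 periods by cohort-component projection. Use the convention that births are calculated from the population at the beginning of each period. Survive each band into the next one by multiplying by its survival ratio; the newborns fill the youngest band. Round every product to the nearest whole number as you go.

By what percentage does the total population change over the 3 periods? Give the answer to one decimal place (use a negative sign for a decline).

After projecting period 1:
Births: 580 × 0.239 = 139  |  2060 × 0.518 = 1067 → 1206
20–39: 930 × 0.959 = 892
40–59: 580 × 0.964 = 559
60–79: 2060 × 0.973 = 2004
80+: 1020 × 0.943 + 600 × 0.415 = 962 + 249 = 1211
→ [1206, 892, 559, 2004, 1211]
After projecting period 2:
Births: 892 × 0.239 = 213  |  559 × 0.518 = 290 → 503
20–39: 1206 × 0.959 = 1157
40–59: 892 × 0.964 = 860
60–79: 559 × 0.973 = 544
80+: 2004 × 0.943 + 1211 × 0.415 = 1890 + 503 = 2393
→ [503, 1157, 860, 544, 2393]
After projecting period 3:
Births: 1157 × 0.239 = 277  |  860 × 0.518 = 445 → 722
20–39: 503 × 0.959 = 482
40–59: 1157 × 0.964 = 1115
60–79: 860 × 0.973 = 837
80+: 544 × 0.943 + 2393 × 0.415 = 513 + 993 = 1506
→ [722, 482, 1115, 837, 1506]
Total: 5190 → 4662; change = -528; percentage change = -10.2%

-10.2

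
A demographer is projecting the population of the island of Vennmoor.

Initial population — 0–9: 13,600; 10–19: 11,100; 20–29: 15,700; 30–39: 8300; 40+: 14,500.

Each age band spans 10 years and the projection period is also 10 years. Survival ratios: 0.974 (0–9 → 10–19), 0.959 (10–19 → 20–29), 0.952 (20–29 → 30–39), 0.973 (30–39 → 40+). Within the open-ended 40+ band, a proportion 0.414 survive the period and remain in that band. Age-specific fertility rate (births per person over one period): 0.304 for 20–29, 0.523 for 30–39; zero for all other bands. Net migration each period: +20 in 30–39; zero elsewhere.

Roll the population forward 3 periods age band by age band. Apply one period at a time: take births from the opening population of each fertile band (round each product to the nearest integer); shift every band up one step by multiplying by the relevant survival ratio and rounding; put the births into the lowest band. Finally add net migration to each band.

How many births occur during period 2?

11063

[period 1]
Births: 15700 * 0.304 = 4773  |  8300 * 0.523 = 4341 ⇒ total 9114
10–19: 13600 * 0.974 = 13246
20–29: 11100 * 0.959 = 10645
30–39: 15700 * 0.952 = 14946
40+: 8300 * 0.973 + 14500 * 0.414 = 8076 + 6003 = 14079
Net migration: 30–39 + 20 → 14966
→ [9114, 13246, 10645, 14966, 14079]
[period 2]
Births: 10645 * 0.304 = 3236  |  14966 * 0.523 = 7827 ⇒ total 11063
10–19: 9114 * 0.974 = 8877
20–29: 13246 * 0.959 = 12703
30–39: 10645 * 0.952 = 10134
40+: 14966 * 0.973 + 14079 * 0.414 = 14562 + 5829 = 20391
Net migration: 30–39 + 20 → 10154
→ [11063, 8877, 12703, 10154, 20391]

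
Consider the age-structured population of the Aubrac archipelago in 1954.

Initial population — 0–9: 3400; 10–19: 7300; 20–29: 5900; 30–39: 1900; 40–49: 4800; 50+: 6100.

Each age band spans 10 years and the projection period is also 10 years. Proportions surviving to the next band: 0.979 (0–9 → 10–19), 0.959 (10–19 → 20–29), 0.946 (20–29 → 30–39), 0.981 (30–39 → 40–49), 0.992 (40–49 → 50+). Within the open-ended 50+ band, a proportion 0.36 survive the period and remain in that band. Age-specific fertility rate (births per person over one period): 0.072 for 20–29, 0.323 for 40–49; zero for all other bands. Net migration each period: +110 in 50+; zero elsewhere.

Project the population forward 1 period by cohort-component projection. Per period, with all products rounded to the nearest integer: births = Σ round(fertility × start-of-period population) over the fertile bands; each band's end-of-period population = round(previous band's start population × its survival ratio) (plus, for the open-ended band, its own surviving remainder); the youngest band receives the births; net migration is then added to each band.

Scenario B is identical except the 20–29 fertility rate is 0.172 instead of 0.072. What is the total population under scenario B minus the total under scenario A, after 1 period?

590

Numbering the groups 1..6 from youngest to oldest:
— Period 1 —
Births: 5900 × 0.072 = 425 ; 4800 × 0.323 = 1550 — total 1975
Group 2: 3400 × 0.979 = 3329
Group 3: 7300 × 0.959 = 7001
Group 4: 5900 × 0.946 = 5581
Group 5: 1900 × 0.981 = 1864
Group 6: 4800 × 0.992 + 6100 × 0.36 = 4762 + 2196 = 6958
Net migration: Group 6 + 110 → 7068
→ [1975, 3329, 7001, 5581, 1864, 7068]
Scenario A total after 1 period: 26818
Scenario B projection —
— Period 1 —
Births: 5900 × 0.172 = 1015 ; 4800 × 0.323 = 1550 — total 2565
Group 2: 3400 × 0.979 = 3329
Group 3: 7300 × 0.959 = 7001
Group 4: 5900 × 0.946 = 5581
Group 5: 1900 × 0.981 = 1864
Group 6: 4800 × 0.992 + 6100 × 0.36 = 4762 + 2196 = 6958
Net migration: Group 6 + 110 → 7068
→ [2565, 3329, 7001, 5581, 1864, 7068]
Scenario B total after 1 period: 27408
Difference B − A = 27408 − 26818 = 590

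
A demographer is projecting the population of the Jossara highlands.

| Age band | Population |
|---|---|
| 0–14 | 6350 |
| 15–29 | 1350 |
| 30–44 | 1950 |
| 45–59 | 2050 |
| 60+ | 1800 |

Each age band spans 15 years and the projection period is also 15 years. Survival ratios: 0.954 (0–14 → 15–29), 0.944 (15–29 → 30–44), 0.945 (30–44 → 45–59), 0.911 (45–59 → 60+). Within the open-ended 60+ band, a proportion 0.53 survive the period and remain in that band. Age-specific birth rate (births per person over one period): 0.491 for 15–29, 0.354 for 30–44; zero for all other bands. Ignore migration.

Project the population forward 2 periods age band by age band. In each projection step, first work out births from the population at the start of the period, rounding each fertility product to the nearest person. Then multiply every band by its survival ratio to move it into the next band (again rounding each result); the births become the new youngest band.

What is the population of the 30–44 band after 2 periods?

[period 1]
Births: 1350 × 0.491 = 663  |  1950 × 0.354 = 690 ⇒ total 1353
15–29: 6350 × 0.954 = 6058
30–44: 1350 × 0.944 = 1274
45–59: 1950 × 0.945 = 1843
60+: 2050 × 0.911 + 1800 × 0.53 = 1868 + 954 = 2822
End of period: [1353, 6058, 1274, 1843, 2822]
[period 2]
Births: 6058 × 0.491 = 2974  |  1274 × 0.354 = 451 ⇒ total 3425
15–29: 1353 × 0.954 = 1291
30–44: 6058 × 0.944 = 5719
45–59: 1274 × 0.945 = 1204
60+: 1843 × 0.911 + 2822 × 0.53 = 1679 + 1496 = 3175
End of period: [3425, 1291, 5719, 1204, 3175]

5719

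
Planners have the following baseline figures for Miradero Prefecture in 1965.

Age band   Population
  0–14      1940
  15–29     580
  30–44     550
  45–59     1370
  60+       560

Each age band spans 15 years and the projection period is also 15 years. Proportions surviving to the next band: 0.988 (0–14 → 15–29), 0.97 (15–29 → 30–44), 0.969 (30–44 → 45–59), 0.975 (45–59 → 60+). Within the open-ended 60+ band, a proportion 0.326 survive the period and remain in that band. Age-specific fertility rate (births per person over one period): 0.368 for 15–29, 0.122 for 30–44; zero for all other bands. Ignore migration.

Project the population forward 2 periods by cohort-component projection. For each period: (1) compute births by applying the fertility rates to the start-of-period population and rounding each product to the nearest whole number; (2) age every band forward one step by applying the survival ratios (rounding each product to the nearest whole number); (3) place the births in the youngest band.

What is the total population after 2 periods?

(Groups numbered youngest = 1 to oldest = 5.)
— Period 1 —
Births: 580 × 0.368 = 213, 550 × 0.122 = 67 → 280
Group 2: 1940 × 0.988 = 1917
Group 3: 580 × 0.97 = 563
Group 4: 550 × 0.969 = 533
Group 5: 1370 × 0.975 + 560 × 0.326 = 1336 + 183 = 1519
Population now: 0–14=280, 15–29=1917, 30–44=563, 45–59=533, 60+=1519
— Period 2 —
Births: 1917 × 0.368 = 705, 563 × 0.122 = 69 → 774
Group 2: 280 × 0.988 = 277
Group 3: 1917 × 0.97 = 1859
Group 4: 563 × 0.969 = 546
Group 5: 533 × 0.975 + 1519 × 0.326 = 520 + 495 = 1015
Population now: 0–14=774, 15–29=277, 30–44=1859, 45–59=546, 60+=1015
Total after period 2: 774 + 277 + 1859 + 546 + 1015 = 4471

4471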